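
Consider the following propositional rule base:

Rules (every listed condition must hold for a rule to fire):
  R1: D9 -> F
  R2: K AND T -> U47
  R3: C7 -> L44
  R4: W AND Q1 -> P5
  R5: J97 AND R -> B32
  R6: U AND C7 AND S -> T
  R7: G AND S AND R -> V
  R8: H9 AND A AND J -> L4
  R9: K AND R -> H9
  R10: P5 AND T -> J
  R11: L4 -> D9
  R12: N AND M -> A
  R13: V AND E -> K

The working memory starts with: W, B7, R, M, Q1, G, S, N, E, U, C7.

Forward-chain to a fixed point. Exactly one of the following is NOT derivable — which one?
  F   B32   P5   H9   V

B32

Round 1: R3 [C7 -> L44]; R4 [W AND Q1 -> P5]; R6 [U AND C7 AND S -> T]; R7 [G AND S AND R -> V]; R12 [N AND M -> A]. Adds L44, P5, T, V, A.
Round 2: R10 [P5 AND T -> J]; R13 [V AND E -> K]. Adds J, K.
Round 3: R2 [K AND T -> U47]; R9 [K AND R -> H9]. Adds U47, H9.
Round 4: R8 [H9 AND A AND J -> L4]. Adds L4.
Round 5: R11 [L4 -> D9]. Adds D9.
Round 6: R1 [D9 -> F]. Adds F.
Derived: H9 (round 3), V (round 1), P5 (round 1), F (round 6). B32 never appears in any round.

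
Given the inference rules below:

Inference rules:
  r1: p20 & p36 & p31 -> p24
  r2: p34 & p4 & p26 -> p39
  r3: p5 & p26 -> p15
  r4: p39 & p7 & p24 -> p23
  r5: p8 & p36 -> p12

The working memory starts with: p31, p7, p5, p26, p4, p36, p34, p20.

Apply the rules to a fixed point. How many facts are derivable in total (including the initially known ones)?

Round 1: r1 [p20 & p36 & p31 -> p24]; r2 [p34 & p4 & p26 -> p39]; r3 [p5 & p26 -> p15]. Adds p24, p39, p15.
Round 2: r4 [p39 & p7 & p24 -> p23]. Adds p23.
Closure: {p15, p20, p23, p24, p26, p31, p34, p36, p39, p4, p5, p7} — 12 facts.

12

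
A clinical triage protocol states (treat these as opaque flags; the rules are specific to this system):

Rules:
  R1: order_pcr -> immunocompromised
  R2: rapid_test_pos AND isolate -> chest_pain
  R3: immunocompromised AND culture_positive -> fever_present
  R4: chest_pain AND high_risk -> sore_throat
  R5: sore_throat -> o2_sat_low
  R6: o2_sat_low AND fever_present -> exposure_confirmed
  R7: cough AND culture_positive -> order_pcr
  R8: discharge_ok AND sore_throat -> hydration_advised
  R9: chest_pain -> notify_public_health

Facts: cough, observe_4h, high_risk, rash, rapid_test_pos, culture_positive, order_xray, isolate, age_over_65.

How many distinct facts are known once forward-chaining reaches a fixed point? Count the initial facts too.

17

Round 1: R2 [rapid_test_pos AND isolate -> chest_pain]; R7 [cough AND culture_positive -> order_pcr]. Adds chest_pain, order_pcr.
Round 2: R1 [order_pcr -> immunocompromised]; R4 [chest_pain AND high_risk -> sore_throat]; R9 [chest_pain -> notify_public_health]. Adds immunocompromised, sore_throat, notify_public_health.
Round 3: R3 [immunocompromised AND culture_positive -> fever_present]; R5 [sore_throat -> o2_sat_low]. Adds fever_present, o2_sat_low.
Round 4: R6 [o2_sat_low AND fever_present -> exposure_confirmed]. Adds exposure_confirmed.
Closure: {age_over_65, chest_pain, cough, culture_positive, exposure_confirmed, fever_present, high_risk, immunocompromised, isolate, notify_public_health, o2_sat_low, observe_4h, order_pcr, order_xray, rapid_test_pos, rash, sore_throat} — 17 facts.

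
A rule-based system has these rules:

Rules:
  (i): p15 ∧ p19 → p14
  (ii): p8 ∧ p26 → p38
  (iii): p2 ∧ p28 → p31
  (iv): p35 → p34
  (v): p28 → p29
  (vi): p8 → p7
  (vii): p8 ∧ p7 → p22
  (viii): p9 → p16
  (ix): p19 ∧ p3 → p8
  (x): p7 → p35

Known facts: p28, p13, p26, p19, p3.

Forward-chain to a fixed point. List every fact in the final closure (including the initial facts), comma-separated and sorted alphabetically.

p13, p19, p22, p26, p28, p29, p3, p34, p35, p38, p7, p8

Round 1: (v) [p28 → p29]; (ix) [p19 ∧ p3 → p8]. Adds p29, p8.
Round 2: (ii) [p8 ∧ p26 → p38]; (vi) [p8 → p7]. Adds p38, p7.
Round 3: (vii) [p8 ∧ p7 → p22]; (x) [p7 → p35]. Adds p22, p35.
Round 4: (iv) [p35 → p34]. Adds p34.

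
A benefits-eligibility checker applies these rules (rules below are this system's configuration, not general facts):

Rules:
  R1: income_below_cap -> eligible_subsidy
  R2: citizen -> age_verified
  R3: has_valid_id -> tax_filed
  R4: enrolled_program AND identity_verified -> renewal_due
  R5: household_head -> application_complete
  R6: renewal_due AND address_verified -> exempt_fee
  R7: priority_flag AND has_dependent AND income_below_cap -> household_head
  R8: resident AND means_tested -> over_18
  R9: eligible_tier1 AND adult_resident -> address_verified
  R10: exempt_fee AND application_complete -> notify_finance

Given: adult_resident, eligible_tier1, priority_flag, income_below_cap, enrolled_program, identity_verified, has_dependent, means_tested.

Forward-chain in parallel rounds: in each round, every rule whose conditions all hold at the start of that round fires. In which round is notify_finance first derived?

Round 1: R1 [income_below_cap -> eligible_subsidy]; R4 [enrolled_program AND identity_verified -> renewal_due]; R7 [priority_flag AND has_dependent AND income_below_cap -> household_head]; R9 [eligible_tier1 AND adult_resident -> address_verified]. Adds eligible_subsidy, renewal_due, household_head, address_verified.
Round 2: R5 [household_head -> application_complete]; R6 [renewal_due AND address_verified -> exempt_fee]. Adds application_complete, exempt_fee.
Round 3: R10 [exempt_fee AND application_complete -> notify_finance]. Adds notify_finance.
notify_finance first appears in round 3.

3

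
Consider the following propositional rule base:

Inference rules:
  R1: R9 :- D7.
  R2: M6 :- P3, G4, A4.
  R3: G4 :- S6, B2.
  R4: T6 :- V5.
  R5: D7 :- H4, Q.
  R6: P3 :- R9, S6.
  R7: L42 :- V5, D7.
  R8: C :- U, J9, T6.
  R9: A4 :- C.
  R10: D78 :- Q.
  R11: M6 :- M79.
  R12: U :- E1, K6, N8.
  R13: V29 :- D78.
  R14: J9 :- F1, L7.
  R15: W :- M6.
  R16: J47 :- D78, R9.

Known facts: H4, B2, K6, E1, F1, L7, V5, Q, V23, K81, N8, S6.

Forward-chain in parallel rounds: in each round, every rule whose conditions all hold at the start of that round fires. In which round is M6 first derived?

[1] R3 [G4 :- S6, B2.]; R4 [T6 :- V5.]; R5 [D7 :- H4, Q.]; R10 [D78 :- Q.]; R12 [U :- E1, K6, N8.]; R14 [J9 :- F1, L7.]. ⇒ new: G4, T6, D7, D78, U, J9.
[2] R1 [R9 :- D7.]; R7 [L42 :- V5, D7.]; R8 [C :- U, J9, T6.]; R13 [V29 :- D78.]. ⇒ new: R9, L42, C, V29.
[3] R6 [P3 :- R9, S6.]; R9 [A4 :- C.]; R16 [J47 :- D78, R9.]. ⇒ new: P3, A4, J47.
[4] R2 [M6 :- P3, G4, A4.]. ⇒ new: M6.
M6 first appears in round 4.

4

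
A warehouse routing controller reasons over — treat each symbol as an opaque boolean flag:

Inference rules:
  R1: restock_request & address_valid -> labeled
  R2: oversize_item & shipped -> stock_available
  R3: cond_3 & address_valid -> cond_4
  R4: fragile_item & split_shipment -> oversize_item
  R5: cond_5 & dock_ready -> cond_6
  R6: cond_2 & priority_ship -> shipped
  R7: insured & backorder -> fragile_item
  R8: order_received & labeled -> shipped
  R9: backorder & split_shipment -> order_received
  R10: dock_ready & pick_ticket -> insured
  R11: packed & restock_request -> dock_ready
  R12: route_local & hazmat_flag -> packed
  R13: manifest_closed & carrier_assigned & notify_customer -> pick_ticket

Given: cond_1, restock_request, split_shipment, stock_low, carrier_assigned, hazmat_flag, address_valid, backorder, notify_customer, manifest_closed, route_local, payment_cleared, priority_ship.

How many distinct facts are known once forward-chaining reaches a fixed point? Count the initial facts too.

Round 1 fires R1, R9, R12, R13, giving labeled, order_received, packed, pick_ticket.
Round 2 fires R8, R11, giving shipped, dock_ready.
Round 3 fires R10, giving insured.
Round 4 fires R7, giving fragile_item.
Round 5 fires R4, giving oversize_item.
Round 6 fires R2, giving stock_available.
Closure: {address_valid, backorder, carrier_assigned, cond_1, dock_ready, fragile_item, hazmat_flag, insured, labeled, manifest_closed, notify_customer, order_received, oversize_item, packed, payment_cleared, pick_ticket, priority_ship, restock_request, route_local, shipped, split_shipment, stock_available, stock_low} — 23 facts.

23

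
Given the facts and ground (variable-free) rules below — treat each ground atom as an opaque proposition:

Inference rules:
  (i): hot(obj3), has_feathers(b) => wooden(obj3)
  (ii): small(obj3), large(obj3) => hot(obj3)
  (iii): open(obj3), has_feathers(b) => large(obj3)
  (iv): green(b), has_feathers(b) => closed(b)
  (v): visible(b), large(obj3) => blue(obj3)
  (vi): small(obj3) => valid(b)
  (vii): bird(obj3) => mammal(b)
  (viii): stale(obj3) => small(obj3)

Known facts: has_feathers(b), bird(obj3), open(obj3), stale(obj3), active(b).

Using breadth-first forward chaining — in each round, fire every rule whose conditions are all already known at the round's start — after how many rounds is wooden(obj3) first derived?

3

Round 1 — (iii), (vii), (viii), derive large(obj3), mammal(b), small(obj3).
Round 2 — (ii), (vi), derive hot(obj3), valid(b).
Round 3 — (i), derive wooden(obj3).
wooden(obj3) first appears in round 3.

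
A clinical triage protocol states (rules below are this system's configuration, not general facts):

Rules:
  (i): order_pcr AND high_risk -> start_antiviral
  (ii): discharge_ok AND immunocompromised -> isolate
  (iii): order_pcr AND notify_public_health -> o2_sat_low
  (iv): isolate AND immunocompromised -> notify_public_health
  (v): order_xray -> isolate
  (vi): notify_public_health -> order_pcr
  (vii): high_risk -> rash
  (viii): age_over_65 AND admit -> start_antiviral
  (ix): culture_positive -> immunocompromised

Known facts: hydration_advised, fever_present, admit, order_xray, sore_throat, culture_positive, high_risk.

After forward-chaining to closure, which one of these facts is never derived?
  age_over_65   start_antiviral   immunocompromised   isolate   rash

[1] (v) [order_xray -> isolate]; (vii) [high_risk -> rash]; (ix) [culture_positive -> immunocompromised]. ⇒ new: isolate, rash, immunocompromised.
[2] (iv) [isolate AND immunocompromised -> notify_public_health]. ⇒ new: notify_public_health.
[3] (vi) [notify_public_health -> order_pcr]. ⇒ new: order_pcr.
[4] (i) [order_pcr AND high_risk -> start_antiviral]; (iii) [order_pcr AND notify_public_health -> o2_sat_low]. ⇒ new: start_antiviral, o2_sat_low.
Derived: immunocompromised (round 1), rash (round 1), start_antiviral (round 4), isolate (round 1). age_over_65 never appears in any round.

age_over_65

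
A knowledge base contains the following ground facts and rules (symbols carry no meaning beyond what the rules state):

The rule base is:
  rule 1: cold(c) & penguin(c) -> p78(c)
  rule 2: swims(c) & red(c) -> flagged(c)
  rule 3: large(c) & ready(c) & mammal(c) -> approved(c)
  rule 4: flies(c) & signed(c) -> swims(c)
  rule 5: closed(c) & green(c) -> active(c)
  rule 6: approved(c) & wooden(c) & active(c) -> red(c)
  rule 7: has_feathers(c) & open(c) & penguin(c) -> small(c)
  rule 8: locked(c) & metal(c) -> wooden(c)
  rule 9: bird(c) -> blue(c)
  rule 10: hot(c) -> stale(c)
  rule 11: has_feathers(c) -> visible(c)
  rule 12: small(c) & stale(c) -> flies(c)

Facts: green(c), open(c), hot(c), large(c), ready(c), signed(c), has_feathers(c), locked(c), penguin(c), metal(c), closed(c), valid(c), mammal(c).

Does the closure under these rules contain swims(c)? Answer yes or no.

yes

Round 1 fires rule 3, rule 5, rule 7, rule 8, rule 10, rule 11, giving approved(c), active(c), small(c), wooden(c), stale(c), visible(c).
Round 2 fires rule 6, rule 12, giving red(c), flies(c).
Round 3 fires rule 4, giving swims(c).
Round 4 fires rule 2, giving flagged(c).
swims(c) appears in round 3, so it is derivable.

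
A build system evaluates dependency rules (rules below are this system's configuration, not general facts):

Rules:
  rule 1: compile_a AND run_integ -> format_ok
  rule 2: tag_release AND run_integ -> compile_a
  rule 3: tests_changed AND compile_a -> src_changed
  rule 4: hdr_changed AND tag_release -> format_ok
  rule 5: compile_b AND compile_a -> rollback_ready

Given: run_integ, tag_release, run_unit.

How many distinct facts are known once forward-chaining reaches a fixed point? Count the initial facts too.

5

Round 1 fires rule 2, giving compile_a.
Round 2 fires rule 1, giving format_ok.
Closure: {compile_a, format_ok, run_integ, run_unit, tag_release} — 5 facts.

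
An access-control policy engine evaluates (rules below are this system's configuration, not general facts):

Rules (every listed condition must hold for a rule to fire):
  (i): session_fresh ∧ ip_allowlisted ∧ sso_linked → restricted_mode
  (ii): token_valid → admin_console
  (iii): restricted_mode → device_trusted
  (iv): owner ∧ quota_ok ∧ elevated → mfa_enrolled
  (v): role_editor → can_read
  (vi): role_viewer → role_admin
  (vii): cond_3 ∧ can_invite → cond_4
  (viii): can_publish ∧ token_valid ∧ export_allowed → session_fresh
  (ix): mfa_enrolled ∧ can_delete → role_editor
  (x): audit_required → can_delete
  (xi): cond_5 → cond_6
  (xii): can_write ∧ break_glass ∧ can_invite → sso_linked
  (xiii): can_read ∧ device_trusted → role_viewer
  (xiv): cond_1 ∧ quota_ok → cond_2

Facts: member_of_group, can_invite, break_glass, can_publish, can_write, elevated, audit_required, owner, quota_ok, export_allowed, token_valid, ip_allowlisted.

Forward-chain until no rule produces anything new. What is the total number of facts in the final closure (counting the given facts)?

23

Round 1 fires (ii), (iv), (viii), (x), (xii), giving admin_console, mfa_enrolled, session_fresh, can_delete, sso_linked.
Round 2 fires (i), (ix), giving restricted_mode, role_editor.
Round 3 fires (iii), (v), giving device_trusted, can_read.
Round 4 fires (xiii), giving role_viewer.
Round 5 fires (vi), giving role_admin.
Closure: {admin_console, audit_required, break_glass, can_delete, can_invite, can_publish, can_read, can_write, device_trusted, elevated, export_allowed, ip_allowlisted, member_of_group, mfa_enrolled, owner, quota_ok, restricted_mode, role_admin, role_editor, role_viewer, session_fresh, sso_linked, token_valid} — 23 facts.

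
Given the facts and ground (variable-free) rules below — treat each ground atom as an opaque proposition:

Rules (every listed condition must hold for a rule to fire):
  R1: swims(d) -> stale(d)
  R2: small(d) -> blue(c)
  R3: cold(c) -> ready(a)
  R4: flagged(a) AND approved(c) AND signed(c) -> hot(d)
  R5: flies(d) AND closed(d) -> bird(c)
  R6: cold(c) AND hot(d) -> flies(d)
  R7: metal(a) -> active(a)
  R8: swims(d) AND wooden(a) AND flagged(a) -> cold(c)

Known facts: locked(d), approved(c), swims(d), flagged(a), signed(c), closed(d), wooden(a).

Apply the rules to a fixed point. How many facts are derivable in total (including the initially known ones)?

Round 1: R1 [swims(d) -> stale(d)]; R4 [flagged(a) AND approved(c) AND signed(c) -> hot(d)]; R8 [swims(d) AND wooden(a) AND flagged(a) -> cold(c)]. New: stale(d), hot(d), cold(c).
Round 2: R3 [cold(c) -> ready(a)]; R6 [cold(c) AND hot(d) -> flies(d)]. New: ready(a), flies(d).
Round 3: R5 [flies(d) AND closed(d) -> bird(c)]. New: bird(c).
Closure: {approved(c), bird(c), closed(d), cold(c), flagged(a), flies(d), hot(d), locked(d), ready(a), signed(c), stale(d), swims(d), wooden(a)} — 13 facts.

13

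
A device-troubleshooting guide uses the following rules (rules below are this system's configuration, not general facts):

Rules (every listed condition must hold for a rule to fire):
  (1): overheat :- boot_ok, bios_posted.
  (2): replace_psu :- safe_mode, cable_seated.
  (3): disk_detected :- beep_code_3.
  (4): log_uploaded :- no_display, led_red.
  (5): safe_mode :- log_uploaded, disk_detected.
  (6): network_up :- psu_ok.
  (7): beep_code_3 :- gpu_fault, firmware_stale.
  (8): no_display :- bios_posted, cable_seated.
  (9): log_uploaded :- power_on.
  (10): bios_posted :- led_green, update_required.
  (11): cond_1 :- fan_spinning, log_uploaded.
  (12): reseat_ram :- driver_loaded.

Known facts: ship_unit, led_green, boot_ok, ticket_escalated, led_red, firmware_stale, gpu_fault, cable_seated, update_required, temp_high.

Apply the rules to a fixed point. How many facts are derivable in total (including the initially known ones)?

Round 1 — (7), (10), derive beep_code_3, bios_posted.
Round 2 — (1), (3), (8), derive overheat, disk_detected, no_display.
Round 3 — (4), derive log_uploaded.
Round 4 — (5), derive safe_mode.
Round 5 — (2), derive replace_psu.
Closure: {beep_code_3, bios_posted, boot_ok, cable_seated, disk_detected, firmware_stale, gpu_fault, led_green, led_red, log_uploaded, no_display, overheat, replace_psu, safe_mode, ship_unit, temp_high, ticket_escalated, update_required} — 18 facts.

18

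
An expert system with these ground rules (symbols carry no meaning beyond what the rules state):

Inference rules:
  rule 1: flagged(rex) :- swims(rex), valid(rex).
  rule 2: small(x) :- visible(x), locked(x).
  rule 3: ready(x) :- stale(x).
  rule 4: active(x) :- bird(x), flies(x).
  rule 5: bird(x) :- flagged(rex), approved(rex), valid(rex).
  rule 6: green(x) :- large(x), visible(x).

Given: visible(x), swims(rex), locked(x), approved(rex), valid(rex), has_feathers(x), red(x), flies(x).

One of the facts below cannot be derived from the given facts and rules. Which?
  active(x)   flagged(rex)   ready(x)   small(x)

ready(x)

Round 1: rule 1 [flagged(rex) :- swims(rex), valid(rex).]; rule 2 [small(x) :- visible(x), locked(x).]. Adds flagged(rex), small(x).
Round 2: rule 5 [bird(x) :- flagged(rex), approved(rex), valid(rex).]. Adds bird(x).
Round 3: rule 4 [active(x) :- bird(x), flies(x).]. Adds active(x).
Derived: flagged(rex) (round 1), active(x) (round 3), small(x) (round 1). ready(x) never appears in any round.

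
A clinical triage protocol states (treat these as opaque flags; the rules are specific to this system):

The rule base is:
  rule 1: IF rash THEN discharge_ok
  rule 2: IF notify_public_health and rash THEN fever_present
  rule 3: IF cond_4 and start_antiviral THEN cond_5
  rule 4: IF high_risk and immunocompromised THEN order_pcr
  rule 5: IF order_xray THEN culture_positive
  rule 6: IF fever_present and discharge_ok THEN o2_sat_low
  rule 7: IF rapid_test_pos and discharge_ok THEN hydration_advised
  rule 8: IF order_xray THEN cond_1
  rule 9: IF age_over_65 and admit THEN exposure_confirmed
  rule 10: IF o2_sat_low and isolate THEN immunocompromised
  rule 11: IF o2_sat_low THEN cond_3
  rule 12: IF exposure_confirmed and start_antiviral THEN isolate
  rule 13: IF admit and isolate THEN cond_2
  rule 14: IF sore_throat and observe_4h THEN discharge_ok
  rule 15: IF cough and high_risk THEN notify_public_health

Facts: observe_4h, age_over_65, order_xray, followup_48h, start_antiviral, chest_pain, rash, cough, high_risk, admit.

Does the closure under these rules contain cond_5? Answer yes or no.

[1] rule 1 [IF rash THEN discharge_ok]; rule 5 [IF order_xray THEN culture_positive]; rule 8 [IF order_xray THEN cond_1]; rule 9 [IF age_over_65 and admit THEN exposure_confirmed]; rule 15 [IF cough and high_risk THEN notify_public_health]. ⇒ new: discharge_ok, culture_positive, cond_1, exposure_confirmed, notify_public_health.
[2] rule 2 [IF notify_public_health and rash THEN fever_present]; rule 12 [IF exposure_confirmed and start_antiviral THEN isolate]. ⇒ new: fever_present, isolate.
[3] rule 6 [IF fever_present and discharge_ok THEN o2_sat_low]; rule 13 [IF admit and isolate THEN cond_2]. ⇒ new: o2_sat_low, cond_2.
[4] rule 10 [IF o2_sat_low and isolate THEN immunocompromised]; rule 11 [IF o2_sat_low THEN cond_3]. ⇒ new: immunocompromised, cond_3.
[5] rule 4 [IF high_risk and immunocompromised THEN order_pcr]. ⇒ new: order_pcr.
Fixed point reached. cond_5 is concluded only by rule 3; rule 3 needs cond_4 (never derived).

no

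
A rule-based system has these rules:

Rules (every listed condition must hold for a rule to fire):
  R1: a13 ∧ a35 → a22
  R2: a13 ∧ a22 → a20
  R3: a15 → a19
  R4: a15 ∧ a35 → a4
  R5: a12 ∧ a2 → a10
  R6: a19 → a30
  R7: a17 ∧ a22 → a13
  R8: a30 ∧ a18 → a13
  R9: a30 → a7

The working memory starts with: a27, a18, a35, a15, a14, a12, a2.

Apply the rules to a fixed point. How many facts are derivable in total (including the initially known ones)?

Round 1 — R3, R4, R5, derive a19, a4, a10.
Round 2 — R6, derive a30.
Round 3 — R8, R9, derive a13, a7.
Round 4 — R1, derive a22.
Round 5 — R2, derive a20.
Closure: {a10, a12, a13, a14, a15, a18, a19, a2, a20, a22, a27, a30, a35, a4, a7} — 15 facts.

15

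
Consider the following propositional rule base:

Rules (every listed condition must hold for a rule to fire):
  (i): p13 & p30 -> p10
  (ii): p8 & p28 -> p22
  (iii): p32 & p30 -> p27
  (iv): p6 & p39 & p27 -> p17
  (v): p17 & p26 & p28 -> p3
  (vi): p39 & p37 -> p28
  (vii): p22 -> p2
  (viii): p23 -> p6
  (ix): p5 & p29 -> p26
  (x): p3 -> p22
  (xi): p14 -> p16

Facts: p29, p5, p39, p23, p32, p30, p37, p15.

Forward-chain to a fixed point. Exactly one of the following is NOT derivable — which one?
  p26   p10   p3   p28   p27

Round 1: (iii) [p32 & p30 -> p27]; (vi) [p39 & p37 -> p28]; (viii) [p23 -> p6]; (ix) [p5 & p29 -> p26]. Adds p27, p28, p6, p26.
Round 2: (iv) [p6 & p39 & p27 -> p17]. Adds p17.
Round 3: (v) [p17 & p26 & p28 -> p3]. Adds p3.
Round 4: (x) [p3 -> p22]. Adds p22.
Round 5: (vii) [p22 -> p2]. Adds p2.
Derived: p26 (round 1), p3 (round 3), p27 (round 1), p28 (round 1). p10 never appears in any round.

p10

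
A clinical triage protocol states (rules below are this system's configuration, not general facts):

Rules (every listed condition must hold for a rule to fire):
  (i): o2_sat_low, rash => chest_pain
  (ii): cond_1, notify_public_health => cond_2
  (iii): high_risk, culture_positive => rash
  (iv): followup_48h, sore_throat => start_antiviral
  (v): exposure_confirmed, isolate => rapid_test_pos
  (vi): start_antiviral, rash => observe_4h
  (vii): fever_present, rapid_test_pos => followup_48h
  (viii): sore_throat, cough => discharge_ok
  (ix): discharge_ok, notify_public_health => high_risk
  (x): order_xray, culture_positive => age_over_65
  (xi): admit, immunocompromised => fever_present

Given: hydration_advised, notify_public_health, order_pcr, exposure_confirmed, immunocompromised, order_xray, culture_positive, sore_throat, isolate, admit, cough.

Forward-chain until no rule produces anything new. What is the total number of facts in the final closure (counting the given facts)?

20

Round 1: (v) [exposure_confirmed, isolate => rapid_test_pos]; (viii) [sore_throat, cough => discharge_ok]; (x) [order_xray, culture_positive => age_over_65]; (xi) [admit, immunocompromised => fever_present]. Adds rapid_test_pos, discharge_ok, age_over_65, fever_present.
Round 2: (vii) [fever_present, rapid_test_pos => followup_48h]; (ix) [discharge_ok, notify_public_health => high_risk]. Adds followup_48h, high_risk.
Round 3: (iii) [high_risk, culture_positive => rash]; (iv) [followup_48h, sore_throat => start_antiviral]. Adds rash, start_antiviral.
Round 4: (vi) [start_antiviral, rash => observe_4h]. Adds observe_4h.
Closure: {admit, age_over_65, cough, culture_positive, discharge_ok, exposure_confirmed, fever_present, followup_48h, high_risk, hydration_advised, immunocompromised, isolate, notify_public_health, observe_4h, order_pcr, order_xray, rapid_test_pos, rash, sore_throat, start_antiviral} — 20 facts.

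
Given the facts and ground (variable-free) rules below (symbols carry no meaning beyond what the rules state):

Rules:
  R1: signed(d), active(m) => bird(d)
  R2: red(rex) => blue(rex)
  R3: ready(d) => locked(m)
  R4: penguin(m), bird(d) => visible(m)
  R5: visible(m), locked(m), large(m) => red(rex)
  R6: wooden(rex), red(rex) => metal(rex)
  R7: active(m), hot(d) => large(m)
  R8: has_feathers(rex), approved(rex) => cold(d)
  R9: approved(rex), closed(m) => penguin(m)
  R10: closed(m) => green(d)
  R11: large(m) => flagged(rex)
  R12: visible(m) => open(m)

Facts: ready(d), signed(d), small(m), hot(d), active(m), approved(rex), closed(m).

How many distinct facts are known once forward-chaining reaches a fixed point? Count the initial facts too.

Round 1 fires R1, R3, R7, R9, R10, giving bird(d), locked(m), large(m), penguin(m), green(d).
Round 2 fires R4, R11, giving visible(m), flagged(rex).
Round 3 fires R5, R12, giving red(rex), open(m).
Round 4 fires R2, giving blue(rex).
Closure: {active(m), approved(rex), bird(d), blue(rex), closed(m), flagged(rex), green(d), hot(d), large(m), locked(m), open(m), penguin(m), ready(d), red(rex), signed(d), small(m), visible(m)} — 17 facts.

17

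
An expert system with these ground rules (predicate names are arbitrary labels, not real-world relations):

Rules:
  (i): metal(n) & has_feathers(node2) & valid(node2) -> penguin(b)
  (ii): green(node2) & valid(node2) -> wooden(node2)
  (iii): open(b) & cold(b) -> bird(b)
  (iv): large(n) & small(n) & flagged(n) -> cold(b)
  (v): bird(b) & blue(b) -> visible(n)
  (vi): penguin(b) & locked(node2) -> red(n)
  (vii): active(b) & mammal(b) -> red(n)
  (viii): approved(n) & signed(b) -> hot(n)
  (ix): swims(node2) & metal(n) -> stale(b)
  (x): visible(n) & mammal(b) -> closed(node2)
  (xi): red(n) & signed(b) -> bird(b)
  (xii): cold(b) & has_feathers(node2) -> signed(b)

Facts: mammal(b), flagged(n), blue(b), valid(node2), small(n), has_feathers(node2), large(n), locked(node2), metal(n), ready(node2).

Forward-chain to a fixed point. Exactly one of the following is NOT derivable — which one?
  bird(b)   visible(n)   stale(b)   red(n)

[1] (i) [metal(n) & has_feathers(node2) & valid(node2) -> penguin(b)]; (iv) [large(n) & small(n) & flagged(n) -> cold(b)]. ⇒ new: penguin(b), cold(b).
[2] (vi) [penguin(b) & locked(node2) -> red(n)]; (xii) [cold(b) & has_feathers(node2) -> signed(b)]. ⇒ new: red(n), signed(b).
[3] (xi) [red(n) & signed(b) -> bird(b)]. ⇒ new: bird(b).
[4] (v) [bird(b) & blue(b) -> visible(n)]. ⇒ new: visible(n).
[5] (x) [visible(n) & mammal(b) -> closed(node2)]. ⇒ new: closed(node2).
Derived: visible(n) (round 4), bird(b) (round 3), red(n) (round 2). stale(b) never appears in any round.

stale(b)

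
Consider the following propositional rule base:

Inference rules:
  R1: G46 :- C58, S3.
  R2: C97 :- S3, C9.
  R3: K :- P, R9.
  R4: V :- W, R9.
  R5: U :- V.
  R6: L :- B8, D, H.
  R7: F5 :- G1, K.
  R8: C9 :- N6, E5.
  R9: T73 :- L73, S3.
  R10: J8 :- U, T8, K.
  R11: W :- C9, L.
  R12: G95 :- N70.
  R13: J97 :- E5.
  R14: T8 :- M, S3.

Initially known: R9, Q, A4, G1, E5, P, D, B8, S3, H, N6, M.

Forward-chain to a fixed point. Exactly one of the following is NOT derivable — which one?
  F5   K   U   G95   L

G95

[1] R3 [K :- P, R9.]; R6 [L :- B8, D, H.]; R8 [C9 :- N6, E5.]; R13 [J97 :- E5.]; R14 [T8 :- M, S3.]. ⇒ new: K, L, C9, J97, T8.
[2] R2 [C97 :- S3, C9.]; R7 [F5 :- G1, K.]; R11 [W :- C9, L.]. ⇒ new: C97, F5, W.
[3] R4 [V :- W, R9.]. ⇒ new: V.
[4] R5 [U :- V.]. ⇒ new: U.
[5] R10 [J8 :- U, T8, K.]. ⇒ new: J8.
Derived: U (round 4), K (round 1), L (round 1), F5 (round 2). G95 never appears in any round.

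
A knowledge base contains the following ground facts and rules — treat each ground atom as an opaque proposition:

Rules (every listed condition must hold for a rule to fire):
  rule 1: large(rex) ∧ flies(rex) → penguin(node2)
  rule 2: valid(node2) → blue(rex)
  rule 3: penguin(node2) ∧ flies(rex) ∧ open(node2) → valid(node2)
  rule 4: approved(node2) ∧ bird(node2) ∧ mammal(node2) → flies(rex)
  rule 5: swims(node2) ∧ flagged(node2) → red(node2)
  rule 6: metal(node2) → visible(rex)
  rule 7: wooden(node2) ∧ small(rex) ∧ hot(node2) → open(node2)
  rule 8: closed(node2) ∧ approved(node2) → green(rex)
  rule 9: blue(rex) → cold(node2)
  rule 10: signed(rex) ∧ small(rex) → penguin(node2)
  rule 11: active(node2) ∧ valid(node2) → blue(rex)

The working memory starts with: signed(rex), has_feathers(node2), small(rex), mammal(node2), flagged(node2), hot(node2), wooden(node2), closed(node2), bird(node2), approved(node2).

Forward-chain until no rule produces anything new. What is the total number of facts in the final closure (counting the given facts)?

17

Round 1 — rule 4, rule 7, rule 8, rule 10, derive flies(rex), open(node2), green(rex), penguin(node2).
Round 2 — rule 3, derive valid(node2).
Round 3 — rule 2, derive blue(rex).
Round 4 — rule 9, derive cold(node2).
Closure: {approved(node2), bird(node2), blue(rex), closed(node2), cold(node2), flagged(node2), flies(rex), green(rex), has_feathers(node2), hot(node2), mammal(node2), open(node2), penguin(node2), signed(rex), small(rex), valid(node2), wooden(node2)} — 17 facts.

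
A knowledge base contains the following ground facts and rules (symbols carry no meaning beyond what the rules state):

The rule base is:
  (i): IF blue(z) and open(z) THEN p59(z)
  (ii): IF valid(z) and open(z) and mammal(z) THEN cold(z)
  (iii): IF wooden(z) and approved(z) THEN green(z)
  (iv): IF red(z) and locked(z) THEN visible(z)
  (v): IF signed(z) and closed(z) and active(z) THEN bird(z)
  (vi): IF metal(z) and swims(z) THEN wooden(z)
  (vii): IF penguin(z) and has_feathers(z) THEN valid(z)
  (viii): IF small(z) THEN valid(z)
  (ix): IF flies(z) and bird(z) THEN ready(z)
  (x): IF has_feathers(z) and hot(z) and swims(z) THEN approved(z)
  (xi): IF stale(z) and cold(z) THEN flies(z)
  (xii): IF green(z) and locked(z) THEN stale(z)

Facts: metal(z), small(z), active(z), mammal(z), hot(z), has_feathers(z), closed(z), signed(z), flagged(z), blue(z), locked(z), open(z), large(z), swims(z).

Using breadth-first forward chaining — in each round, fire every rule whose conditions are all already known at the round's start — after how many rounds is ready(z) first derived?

5

[1] (i) [IF blue(z) and open(z) THEN p59(z)]; (v) [IF signed(z) and closed(z) and active(z) THEN bird(z)]; (vi) [IF metal(z) and swims(z) THEN wooden(z)]; (viii) [IF small(z) THEN valid(z)]; (x) [IF has_feathers(z) and hot(z) and swims(z) THEN approved(z)]. ⇒ new: p59(z), bird(z), wooden(z), valid(z), approved(z).
[2] (ii) [IF valid(z) and open(z) and mammal(z) THEN cold(z)]; (iii) [IF wooden(z) and approved(z) THEN green(z)]. ⇒ new: cold(z), green(z).
[3] (xii) [IF green(z) and locked(z) THEN stale(z)]. ⇒ new: stale(z).
[4] (xi) [IF stale(z) and cold(z) THEN flies(z)]. ⇒ new: flies(z).
[5] (ix) [IF flies(z) and bird(z) THEN ready(z)]. ⇒ new: ready(z).
ready(z) first appears in round 5.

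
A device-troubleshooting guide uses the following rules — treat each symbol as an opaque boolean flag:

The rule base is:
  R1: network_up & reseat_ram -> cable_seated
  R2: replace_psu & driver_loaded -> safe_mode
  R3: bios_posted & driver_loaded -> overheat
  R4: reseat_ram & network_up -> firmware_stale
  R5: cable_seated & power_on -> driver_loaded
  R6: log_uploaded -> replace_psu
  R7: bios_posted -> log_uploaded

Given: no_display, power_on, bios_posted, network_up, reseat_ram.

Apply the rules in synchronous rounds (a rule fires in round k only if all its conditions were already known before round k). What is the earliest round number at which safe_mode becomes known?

3

Round 1: R1 [network_up & reseat_ram -> cable_seated]; R4 [reseat_ram & network_up -> firmware_stale]; R7 [bios_posted -> log_uploaded]. Adds cable_seated, firmware_stale, log_uploaded.
Round 2: R5 [cable_seated & power_on -> driver_loaded]; R6 [log_uploaded -> replace_psu]. Adds driver_loaded, replace_psu.
Round 3: R2 [replace_psu & driver_loaded -> safe_mode]; R3 [bios_posted & driver_loaded -> overheat]. Adds safe_mode, overheat.
safe_mode first appears in round 3.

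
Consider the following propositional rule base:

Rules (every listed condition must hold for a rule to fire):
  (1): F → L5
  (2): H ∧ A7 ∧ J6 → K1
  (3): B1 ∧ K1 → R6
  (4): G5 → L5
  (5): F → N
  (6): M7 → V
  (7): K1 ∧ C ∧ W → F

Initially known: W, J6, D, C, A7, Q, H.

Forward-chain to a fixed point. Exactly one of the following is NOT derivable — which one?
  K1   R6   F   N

R6

Round 1: (2) [H ∧ A7 ∧ J6 → K1]. Adds K1.
Round 2: (7) [K1 ∧ C ∧ W → F]. Adds F.
Round 3: (1) [F → L5]; (5) [F → N]. Adds L5, N.
Derived: N (round 3), F (round 2), K1 (round 1). R6 never appears in any round.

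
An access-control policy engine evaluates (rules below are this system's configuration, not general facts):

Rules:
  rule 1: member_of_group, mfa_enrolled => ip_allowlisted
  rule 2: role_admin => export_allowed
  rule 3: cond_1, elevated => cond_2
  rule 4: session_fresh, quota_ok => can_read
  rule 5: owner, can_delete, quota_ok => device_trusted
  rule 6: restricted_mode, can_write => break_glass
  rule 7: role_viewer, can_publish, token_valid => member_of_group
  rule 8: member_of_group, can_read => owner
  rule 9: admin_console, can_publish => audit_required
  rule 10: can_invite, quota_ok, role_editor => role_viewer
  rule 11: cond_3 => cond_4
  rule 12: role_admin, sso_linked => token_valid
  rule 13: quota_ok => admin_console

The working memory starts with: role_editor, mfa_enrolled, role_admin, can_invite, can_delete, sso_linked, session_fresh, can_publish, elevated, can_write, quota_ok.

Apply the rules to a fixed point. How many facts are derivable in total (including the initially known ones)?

Round 1: rule 2 [role_admin => export_allowed]; rule 4 [session_fresh, quota_ok => can_read]; rule 10 [can_invite, quota_ok, role_editor => role_viewer]; rule 12 [role_admin, sso_linked => token_valid]; rule 13 [quota_ok => admin_console]. New: export_allowed, can_read, role_viewer, token_valid, admin_console.
Round 2: rule 7 [role_viewer, can_publish, token_valid => member_of_group]; rule 9 [admin_console, can_publish => audit_required]. New: member_of_group, audit_required.
Round 3: rule 1 [member_of_group, mfa_enrolled => ip_allowlisted]; rule 8 [member_of_group, can_read => owner]. New: ip_allowlisted, owner.
Round 4: rule 5 [owner, can_delete, quota_ok => device_trusted]. New: device_trusted.
Closure: {admin_console, audit_required, can_delete, can_invite, can_publish, can_read, can_write, device_trusted, elevated, export_allowed, ip_allowlisted, member_of_group, mfa_enrolled, owner, quota_ok, role_admin, role_editor, role_viewer, session_fresh, sso_linked, token_valid} — 21 facts.

21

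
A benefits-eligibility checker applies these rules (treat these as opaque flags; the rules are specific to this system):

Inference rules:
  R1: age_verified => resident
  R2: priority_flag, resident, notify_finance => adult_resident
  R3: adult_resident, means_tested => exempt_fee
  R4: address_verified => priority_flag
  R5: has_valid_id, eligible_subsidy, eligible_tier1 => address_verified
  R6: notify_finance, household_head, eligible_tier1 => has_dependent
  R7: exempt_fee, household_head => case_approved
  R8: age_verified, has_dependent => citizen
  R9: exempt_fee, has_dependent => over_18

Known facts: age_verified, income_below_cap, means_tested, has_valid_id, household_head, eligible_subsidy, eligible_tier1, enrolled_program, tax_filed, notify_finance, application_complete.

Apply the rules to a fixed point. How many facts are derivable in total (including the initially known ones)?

Round 1: R1 [age_verified => resident]; R5 [has_valid_id, eligible_subsidy, eligible_tier1 => address_verified]; R6 [notify_finance, household_head, eligible_tier1 => has_dependent]. Adds resident, address_verified, has_dependent.
Round 2: R4 [address_verified => priority_flag]; R8 [age_verified, has_dependent => citizen]. Adds priority_flag, citizen.
Round 3: R2 [priority_flag, resident, notify_finance => adult_resident]. Adds adult_resident.
Round 4: R3 [adult_resident, means_tested => exempt_fee]. Adds exempt_fee.
Round 5: R7 [exempt_fee, household_head => case_approved]; R9 [exempt_fee, has_dependent => over_18]. Adds case_approved, over_18.
Closure: {address_verified, adult_resident, age_verified, application_complete, case_approved, citizen, eligible_subsidy, eligible_tier1, enrolled_program, exempt_fee, has_dependent, has_valid_id, household_head, income_below_cap, means_tested, notify_finance, over_18, priority_flag, resident, tax_filed} — 20 facts.

20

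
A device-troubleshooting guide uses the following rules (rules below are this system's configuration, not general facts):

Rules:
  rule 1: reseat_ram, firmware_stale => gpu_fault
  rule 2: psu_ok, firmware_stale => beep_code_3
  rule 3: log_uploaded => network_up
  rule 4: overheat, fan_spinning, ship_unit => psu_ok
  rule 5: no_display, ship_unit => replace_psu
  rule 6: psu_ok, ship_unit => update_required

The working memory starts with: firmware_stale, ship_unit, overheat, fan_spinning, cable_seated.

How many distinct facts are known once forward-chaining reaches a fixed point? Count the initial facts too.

8

Round 1: rule 4 [overheat, fan_spinning, ship_unit => psu_ok]. Adds psu_ok.
Round 2: rule 2 [psu_ok, firmware_stale => beep_code_3]; rule 6 [psu_ok, ship_unit => update_required]. Adds beep_code_3, update_required.
Closure: {beep_code_3, cable_seated, fan_spinning, firmware_stale, overheat, psu_ok, ship_unit, update_required} — 8 facts.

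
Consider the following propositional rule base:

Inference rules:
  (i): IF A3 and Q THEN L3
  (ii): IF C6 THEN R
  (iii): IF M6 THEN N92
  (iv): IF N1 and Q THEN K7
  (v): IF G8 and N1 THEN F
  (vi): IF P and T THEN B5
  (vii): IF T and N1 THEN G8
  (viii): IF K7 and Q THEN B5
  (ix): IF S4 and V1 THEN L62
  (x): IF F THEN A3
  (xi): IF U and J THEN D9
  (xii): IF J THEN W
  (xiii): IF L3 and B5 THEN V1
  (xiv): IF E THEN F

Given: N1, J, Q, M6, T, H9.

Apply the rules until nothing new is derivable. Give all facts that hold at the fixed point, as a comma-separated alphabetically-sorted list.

A3, B5, F, G8, H9, J, K7, L3, M6, N1, N92, Q, T, V1, W

Round 1 — (iii), (iv), (vii), (xii), derive N92, K7, G8, W.
Round 2 — (v), (viii), derive F, B5.
Round 3 — (x), derive A3.
Round 4 — (i), derive L3.
Round 5 — (xiii), derive V1.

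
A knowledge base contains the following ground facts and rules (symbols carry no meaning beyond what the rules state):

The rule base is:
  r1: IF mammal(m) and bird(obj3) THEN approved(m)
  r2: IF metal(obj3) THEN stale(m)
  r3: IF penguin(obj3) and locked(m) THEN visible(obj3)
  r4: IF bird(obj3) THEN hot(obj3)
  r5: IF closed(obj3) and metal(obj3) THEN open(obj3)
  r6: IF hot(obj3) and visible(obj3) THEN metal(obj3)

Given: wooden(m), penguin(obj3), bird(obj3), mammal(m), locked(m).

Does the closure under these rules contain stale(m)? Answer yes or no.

yes

[1] r1 [IF mammal(m) and bird(obj3) THEN approved(m)]; r3 [IF penguin(obj3) and locked(m) THEN visible(obj3)]; r4 [IF bird(obj3) THEN hot(obj3)]. ⇒ new: approved(m), visible(obj3), hot(obj3).
[2] r6 [IF hot(obj3) and visible(obj3) THEN metal(obj3)]. ⇒ new: metal(obj3).
[3] r2 [IF metal(obj3) THEN stale(m)]. ⇒ new: stale(m).
stale(m) appears in round 3, so it is derivable.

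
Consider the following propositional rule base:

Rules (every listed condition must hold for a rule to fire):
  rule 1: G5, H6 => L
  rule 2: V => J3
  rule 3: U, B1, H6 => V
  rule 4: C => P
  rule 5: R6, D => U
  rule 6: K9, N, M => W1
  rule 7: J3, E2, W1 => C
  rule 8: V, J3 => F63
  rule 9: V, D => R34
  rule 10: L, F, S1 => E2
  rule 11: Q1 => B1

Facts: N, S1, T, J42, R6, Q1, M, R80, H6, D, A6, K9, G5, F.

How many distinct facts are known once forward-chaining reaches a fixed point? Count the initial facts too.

25

[1] rule 1 [G5, H6 => L]; rule 5 [R6, D => U]; rule 6 [K9, N, M => W1]; rule 11 [Q1 => B1]. ⇒ new: L, U, W1, B1.
[2] rule 3 [U, B1, H6 => V]; rule 10 [L, F, S1 => E2]. ⇒ new: V, E2.
[3] rule 2 [V => J3]; rule 9 [V, D => R34]. ⇒ new: J3, R34.
[4] rule 7 [J3, E2, W1 => C]; rule 8 [V, J3 => F63]. ⇒ new: C, F63.
[5] rule 4 [C => P]. ⇒ new: P.
Closure: {A6, B1, C, D, E2, F, F63, G5, H6, J3, J42, K9, L, M, N, P, Q1, R34, R6, R80, S1, T, U, V, W1} — 25 facts.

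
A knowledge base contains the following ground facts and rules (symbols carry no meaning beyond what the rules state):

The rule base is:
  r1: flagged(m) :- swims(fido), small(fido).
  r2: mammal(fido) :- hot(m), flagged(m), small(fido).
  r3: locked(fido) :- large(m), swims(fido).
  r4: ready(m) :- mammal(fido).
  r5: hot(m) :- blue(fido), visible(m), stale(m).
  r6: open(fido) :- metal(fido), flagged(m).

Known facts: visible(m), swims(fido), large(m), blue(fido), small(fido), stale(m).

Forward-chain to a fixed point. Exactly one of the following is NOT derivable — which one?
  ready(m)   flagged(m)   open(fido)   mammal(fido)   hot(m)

open(fido)

Round 1 fires r1, r3, r5, giving flagged(m), locked(fido), hot(m).
Round 2 fires r2, giving mammal(fido).
Round 3 fires r4, giving ready(m).
Derived: flagged(m) (round 1), hot(m) (round 1), mammal(fido) (round 2), ready(m) (round 3). open(fido) never appears in any round.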